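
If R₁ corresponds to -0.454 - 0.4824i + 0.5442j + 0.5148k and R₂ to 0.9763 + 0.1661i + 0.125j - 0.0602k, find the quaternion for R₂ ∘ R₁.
-0.4001 - 0.4493i + 0.4181j + 0.6806k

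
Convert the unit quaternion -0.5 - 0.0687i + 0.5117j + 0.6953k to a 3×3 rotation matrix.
[[-0.4906, 0.625, -0.6072], [-0.7656, 0.0237, 0.6429], [0.4162, 0.7803, 0.4669]]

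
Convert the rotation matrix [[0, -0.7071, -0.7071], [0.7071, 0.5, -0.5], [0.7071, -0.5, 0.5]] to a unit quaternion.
0.7071 - 0.5j + 0.5k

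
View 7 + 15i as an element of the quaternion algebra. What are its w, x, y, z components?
7 + 15i + 0j + 0k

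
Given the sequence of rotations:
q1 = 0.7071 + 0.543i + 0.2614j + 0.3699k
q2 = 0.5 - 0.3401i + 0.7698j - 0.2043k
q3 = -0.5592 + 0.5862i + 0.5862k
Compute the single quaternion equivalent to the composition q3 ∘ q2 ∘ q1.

q2 · q1 = 0.4126 + 0.3692i + 0.6899j - 0.4664k
q3 · q2 · q1 = -0.1737 - 0.369i + 0.104j + 0.9071k
-0.1737 - 0.369i + 0.104j + 0.9071k


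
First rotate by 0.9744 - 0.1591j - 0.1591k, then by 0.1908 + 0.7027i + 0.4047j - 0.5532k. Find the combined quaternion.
0.1623 + 0.5323i + 0.4758j - 0.6812k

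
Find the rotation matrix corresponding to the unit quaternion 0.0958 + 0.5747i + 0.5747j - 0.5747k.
[[-0.3211, 0.7707, -0.5504], [0.5504, -0.3211, -0.7707], [-0.7707, -0.5504, -0.3211]]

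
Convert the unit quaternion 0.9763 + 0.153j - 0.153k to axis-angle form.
axis = (0, √2/2, -√2/2), θ = 25°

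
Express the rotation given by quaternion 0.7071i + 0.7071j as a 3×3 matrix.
[[0, 1, 0], [1, 0, 0], [0, 0, -1]]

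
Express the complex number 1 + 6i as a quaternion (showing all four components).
1 + 6i + 0j + 0k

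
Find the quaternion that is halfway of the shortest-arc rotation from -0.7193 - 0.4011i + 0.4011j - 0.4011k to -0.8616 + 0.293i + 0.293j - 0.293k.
-0.8481 - 0.058i + 0.3724j - 0.3724k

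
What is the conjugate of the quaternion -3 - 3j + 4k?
-3 + 3j - 4k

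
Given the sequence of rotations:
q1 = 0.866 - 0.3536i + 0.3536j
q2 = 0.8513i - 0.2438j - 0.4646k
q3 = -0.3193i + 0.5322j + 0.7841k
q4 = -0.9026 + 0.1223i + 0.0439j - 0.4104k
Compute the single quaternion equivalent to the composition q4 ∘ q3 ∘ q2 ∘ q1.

q2 · q1 = 0.3872 + 0.9015i - 0.0468j - 0.1875k
q3 · q2 · q1 = 0.4598 - 0.1867i + 0.8531j - 0.1612k
q4 · q3 · q2 · q1 = -0.4958 + 0.5678i - 0.6535j + 0.0693k
-0.4958 + 0.5678i - 0.6535j + 0.0693k


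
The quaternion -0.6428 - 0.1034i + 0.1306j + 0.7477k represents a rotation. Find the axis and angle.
axis = (-0.135, 0.1705, 0.9761), θ = 260°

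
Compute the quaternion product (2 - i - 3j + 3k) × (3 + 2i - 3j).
-1 + 10i - 9j + 18k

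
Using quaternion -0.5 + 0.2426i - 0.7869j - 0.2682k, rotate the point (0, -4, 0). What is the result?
(2.6, -2.954, -0.718)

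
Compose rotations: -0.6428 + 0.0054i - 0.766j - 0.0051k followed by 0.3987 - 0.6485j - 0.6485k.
-0.7563 - 0.4913i + 0.1079j + 0.4183k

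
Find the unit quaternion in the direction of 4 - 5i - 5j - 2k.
0.4781 - 0.5976i - 0.5976j - 0.239k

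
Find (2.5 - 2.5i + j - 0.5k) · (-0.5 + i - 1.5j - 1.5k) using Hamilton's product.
2 + 1.5i - 8.5j - 0.75k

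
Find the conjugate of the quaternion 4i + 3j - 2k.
-4i - 3j + 2k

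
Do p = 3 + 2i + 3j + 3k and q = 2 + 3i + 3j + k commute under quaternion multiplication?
No: pq = -12 + 7i + 22j + 6k ≠ -12 + 19i + 8j + 12k = qp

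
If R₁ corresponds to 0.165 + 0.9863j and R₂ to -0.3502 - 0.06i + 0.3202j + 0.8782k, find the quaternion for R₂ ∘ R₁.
-0.3736 - 0.8761i - 0.2926j + 0.0857k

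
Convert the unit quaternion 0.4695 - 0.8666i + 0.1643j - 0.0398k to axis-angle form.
axis = (-0.9815, 0.1861, -0.0451), θ = 124°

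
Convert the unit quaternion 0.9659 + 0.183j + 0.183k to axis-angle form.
axis = (0, √2/2, √2/2), θ = π/6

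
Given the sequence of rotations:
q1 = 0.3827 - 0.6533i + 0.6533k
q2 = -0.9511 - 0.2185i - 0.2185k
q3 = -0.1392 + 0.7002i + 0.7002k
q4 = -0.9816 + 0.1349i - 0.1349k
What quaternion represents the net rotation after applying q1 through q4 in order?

q2 · q1 = -0.364 + 0.5377i + 0.2855j - 0.705k
q3 · q2 · q1 = 0.1678 - 0.5296i + 0.8304j + 0.0432k
q4 · q3 · q2 · q1 = -0.0874 + 0.6545i - 0.7495j + 0.047k
-0.0874 + 0.6545i - 0.7495j + 0.047k


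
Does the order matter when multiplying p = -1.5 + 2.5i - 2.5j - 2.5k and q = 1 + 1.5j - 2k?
Yes: pq = -2.75 + 11.25i + 0.25j + 4.25k ≠ -2.75 - 6.25i - 9.75j - 3.25k = qp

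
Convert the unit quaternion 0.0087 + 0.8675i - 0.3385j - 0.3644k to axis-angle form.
axis = (0.8675, -0.3385, -0.3644), θ = 179°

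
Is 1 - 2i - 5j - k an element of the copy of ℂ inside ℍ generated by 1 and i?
No. The quaternion 1 - 2i - 5j - k has j-coefficient y = -5 and k-coefficient z = -1, not both zero, so it does not lie in the complex subalgebra spanned by 1 and i.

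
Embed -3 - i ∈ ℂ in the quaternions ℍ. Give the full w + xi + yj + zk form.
-3 - i + 0j + 0k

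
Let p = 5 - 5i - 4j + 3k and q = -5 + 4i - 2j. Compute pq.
-13 + 51i + 22j + 11k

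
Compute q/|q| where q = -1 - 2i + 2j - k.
-0.3162 - 0.6325i + 0.6325j - 0.3162k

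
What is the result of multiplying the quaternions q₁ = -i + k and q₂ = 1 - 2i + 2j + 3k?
-5 - 3i + j - k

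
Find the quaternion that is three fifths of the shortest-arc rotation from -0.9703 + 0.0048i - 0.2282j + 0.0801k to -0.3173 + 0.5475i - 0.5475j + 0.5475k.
-0.6759 + 0.3761i - 0.4818j + 0.4117k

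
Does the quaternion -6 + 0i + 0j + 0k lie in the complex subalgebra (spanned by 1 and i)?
Yes. The quaternion -6 has j- and k-coefficients y = z = 0, so it lies in the complex subalgebra spanned by 1 and i.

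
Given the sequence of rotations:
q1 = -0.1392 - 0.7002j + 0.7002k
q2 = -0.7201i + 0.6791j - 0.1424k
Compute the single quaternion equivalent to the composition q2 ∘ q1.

q2 · q1 = 0.5752 + 0.476i + 0.4097j + 0.524k
0.5752 + 0.476i + 0.4097j + 0.524k


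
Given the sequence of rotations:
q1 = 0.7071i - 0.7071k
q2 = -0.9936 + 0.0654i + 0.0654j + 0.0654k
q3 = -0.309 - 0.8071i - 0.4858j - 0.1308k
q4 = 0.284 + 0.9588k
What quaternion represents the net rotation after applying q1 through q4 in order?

q2 · q1 = -0.7488i + 0.0925j + 0.6563k
q3 · q2 · q1 = -0.4736 - 0.0754i + 0.5991j - 0.6412k
q4 · q3 · q2 · q1 = 0.4803 - 0.5958i + 0.0979j - 0.6362k
0.4803 - 0.5958i + 0.0979j - 0.6362k


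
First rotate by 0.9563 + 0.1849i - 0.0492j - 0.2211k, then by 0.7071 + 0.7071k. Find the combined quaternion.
0.8325 + 0.1655i + 0.096j + 0.5199k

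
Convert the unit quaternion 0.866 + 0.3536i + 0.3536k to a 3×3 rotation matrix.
[[0.7499, -0.6124, 0.2501], [0.6124, 0.4999, -0.6124], [0.2501, 0.6124, 0.7499]]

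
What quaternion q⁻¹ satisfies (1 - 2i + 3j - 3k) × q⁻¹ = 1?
0.0435 + 0.087i - 0.1304j + 0.1304k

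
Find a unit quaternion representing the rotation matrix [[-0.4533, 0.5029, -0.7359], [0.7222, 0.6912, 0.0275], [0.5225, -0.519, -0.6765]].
-0.3746 + 0.3647i + 0.8398j - 0.1463k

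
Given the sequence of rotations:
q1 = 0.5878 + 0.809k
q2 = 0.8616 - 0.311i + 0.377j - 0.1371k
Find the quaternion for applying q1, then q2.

q2 · q1 = 0.6174 + 0.1222i + 0.4732j + 0.6164k
0.6174 + 0.1222i + 0.4732j + 0.6164k


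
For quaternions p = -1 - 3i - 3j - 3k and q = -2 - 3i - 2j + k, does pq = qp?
No: pq = -10 + 20j + 2k ≠ -10 + 18i - 4j + 8k = qp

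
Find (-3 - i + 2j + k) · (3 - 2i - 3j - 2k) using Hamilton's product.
-3 + 2i + 11j + 16k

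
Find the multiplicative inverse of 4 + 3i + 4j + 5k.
0.0606 - 0.0455i - 0.0606j - 0.0758k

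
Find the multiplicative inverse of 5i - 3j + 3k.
-0.1163i + 0.0698j - 0.0698k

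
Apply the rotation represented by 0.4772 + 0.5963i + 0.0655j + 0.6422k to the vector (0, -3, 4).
(4.918, -0.332, -0.839)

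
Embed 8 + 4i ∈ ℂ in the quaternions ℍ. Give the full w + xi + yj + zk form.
8 + 4i + 0j + 0k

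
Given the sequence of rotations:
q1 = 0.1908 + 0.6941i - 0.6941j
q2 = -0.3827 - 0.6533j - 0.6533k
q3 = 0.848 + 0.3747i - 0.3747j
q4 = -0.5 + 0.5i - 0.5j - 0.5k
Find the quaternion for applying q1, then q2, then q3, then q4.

q2 · q1 = -0.5265 - 0.7191i - 0.3125j + 0.3288k
q3 · q2 · q1 = -0.2941 - 0.9303i - 0.1909j - 0.1077k
q4 · q3 · q2 · q1 = 0.4629 + 0.2765i + 0.7615j - 0.3597k
0.4629 + 0.2765i + 0.7615j - 0.3597k


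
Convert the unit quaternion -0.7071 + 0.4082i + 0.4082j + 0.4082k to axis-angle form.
axis = (√3/3, √3/3, √3/3), θ = 3π/2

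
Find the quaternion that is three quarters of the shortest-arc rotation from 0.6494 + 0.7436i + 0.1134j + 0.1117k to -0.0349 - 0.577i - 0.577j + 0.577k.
0.2267 + 0.7023i + 0.5102j - 0.4416k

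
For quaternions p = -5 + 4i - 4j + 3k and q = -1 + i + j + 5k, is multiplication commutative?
No: pq = -10 - 32i - 18j - 20k ≠ -10 + 14i + 16j - 36k = qp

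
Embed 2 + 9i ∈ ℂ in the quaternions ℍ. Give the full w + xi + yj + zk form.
2 + 9i + 0j + 0k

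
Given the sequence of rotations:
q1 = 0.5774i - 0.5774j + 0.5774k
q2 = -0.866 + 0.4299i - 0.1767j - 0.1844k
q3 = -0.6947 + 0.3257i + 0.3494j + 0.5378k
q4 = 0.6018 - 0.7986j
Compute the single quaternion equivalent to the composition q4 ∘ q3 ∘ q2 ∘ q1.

q2 · q1 = -0.2438 - 0.7085i + 0.1453j - 0.6462k
q3 · q2 · q1 = 0.6969 + 0.1089i - 0.3567j + 0.6127k
q4 · q3 · q2 · q1 = 0.1345 - 0.4238i - 0.7712j + 0.4557k
0.1345 - 0.4238i - 0.7712j + 0.4557k


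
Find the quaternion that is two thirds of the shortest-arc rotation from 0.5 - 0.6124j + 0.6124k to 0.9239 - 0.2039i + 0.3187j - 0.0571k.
0.9603 - 0.163i - 0.0165j + 0.2257k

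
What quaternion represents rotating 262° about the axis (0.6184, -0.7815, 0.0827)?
-0.6561 + 0.4667i - 0.5898j + 0.0624k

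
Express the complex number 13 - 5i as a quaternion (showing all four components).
13 - 5i + 0j + 0k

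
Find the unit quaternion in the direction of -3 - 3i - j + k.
-0.6708 - 0.6708i - 0.2236j + 0.2236k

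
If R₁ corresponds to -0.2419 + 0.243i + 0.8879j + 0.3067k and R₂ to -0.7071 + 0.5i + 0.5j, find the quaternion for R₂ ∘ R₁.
-0.3944 - 0.1394i - 0.9021j + 0.1056k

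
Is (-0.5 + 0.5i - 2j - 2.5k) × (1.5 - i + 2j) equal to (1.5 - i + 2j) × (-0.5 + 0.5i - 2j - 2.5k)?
No: pq = 3.75 + 6.25i - 1.5j - 4.75k ≠ 3.75 - 3.75i - 6.5j - 2.75k = qp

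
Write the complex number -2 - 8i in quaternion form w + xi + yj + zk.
-2 - 8i + 0j + 0k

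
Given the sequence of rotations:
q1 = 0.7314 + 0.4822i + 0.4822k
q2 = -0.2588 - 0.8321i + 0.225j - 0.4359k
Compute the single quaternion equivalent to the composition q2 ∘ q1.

q2 · q1 = 0.4221 - 0.6249i + 0.3556j - 0.5521k
0.4221 - 0.6249i + 0.3556j - 0.5521k


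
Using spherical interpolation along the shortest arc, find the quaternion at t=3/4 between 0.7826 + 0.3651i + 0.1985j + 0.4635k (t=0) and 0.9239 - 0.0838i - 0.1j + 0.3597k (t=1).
0.9163 + 0.0318i - 0.0246j + 0.3986k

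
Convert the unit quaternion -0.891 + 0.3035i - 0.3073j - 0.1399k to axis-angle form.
axis = (0.6685, -0.6769, -0.3081), θ = 306°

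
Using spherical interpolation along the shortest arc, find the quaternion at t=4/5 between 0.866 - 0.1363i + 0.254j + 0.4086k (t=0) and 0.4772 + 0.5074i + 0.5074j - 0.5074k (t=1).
0.6585 + 0.4179i + 0.5221j - 0.3452k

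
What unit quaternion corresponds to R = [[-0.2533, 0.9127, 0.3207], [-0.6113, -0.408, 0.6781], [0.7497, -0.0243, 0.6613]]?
-0.5 + 0.3512i + 0.2145j + 0.762k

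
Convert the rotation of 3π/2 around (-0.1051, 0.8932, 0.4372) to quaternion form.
-0.7071 - 0.0743i + 0.6316j + 0.3091k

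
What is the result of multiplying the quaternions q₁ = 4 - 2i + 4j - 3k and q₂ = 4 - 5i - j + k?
13 - 27i + 29j + 14k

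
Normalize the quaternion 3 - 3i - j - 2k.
0.6255 - 0.6255i - 0.2085j - 0.417k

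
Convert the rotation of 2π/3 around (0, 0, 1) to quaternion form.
0.5 + 0.866k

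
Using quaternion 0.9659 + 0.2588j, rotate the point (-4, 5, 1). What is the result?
(-2.964, 5, 2.866)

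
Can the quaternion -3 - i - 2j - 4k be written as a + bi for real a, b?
No. The quaternion -3 - i - 2j - 4k has j-coefficient y = -2 and k-coefficient z = -4, not both zero, so it does not lie in the complex subalgebra spanned by 1 and i.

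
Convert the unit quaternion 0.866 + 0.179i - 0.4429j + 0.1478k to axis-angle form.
axis = (0.358, -0.8857, 0.2956), θ = π/3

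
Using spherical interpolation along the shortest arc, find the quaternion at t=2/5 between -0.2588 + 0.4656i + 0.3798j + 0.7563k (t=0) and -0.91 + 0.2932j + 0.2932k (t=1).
-0.5892 + 0.31i + 0.3872j + 0.6379k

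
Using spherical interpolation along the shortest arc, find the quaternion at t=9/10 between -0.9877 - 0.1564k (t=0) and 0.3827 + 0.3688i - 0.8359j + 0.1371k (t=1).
-0.4855 - 0.3477i + 0.7881j - 0.149k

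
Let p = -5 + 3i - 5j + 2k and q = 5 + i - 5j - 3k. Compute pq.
-47 + 35i + 11j + 15k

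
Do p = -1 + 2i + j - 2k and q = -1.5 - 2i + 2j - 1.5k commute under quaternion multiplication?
No: pq = 0.5 + 1.5i + 3.5j + 10.5k ≠ 0.5 - 3.5i - 10.5j - 1.5k = qp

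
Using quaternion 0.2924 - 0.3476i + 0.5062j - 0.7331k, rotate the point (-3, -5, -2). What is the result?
(-0.233, 5.002, 3.595)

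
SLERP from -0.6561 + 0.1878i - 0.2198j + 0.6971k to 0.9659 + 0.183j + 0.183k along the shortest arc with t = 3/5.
-0.95 + 0.0867i - 0.2241j + 0.1993k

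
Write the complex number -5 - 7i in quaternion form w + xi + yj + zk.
-5 - 7i + 0j + 0k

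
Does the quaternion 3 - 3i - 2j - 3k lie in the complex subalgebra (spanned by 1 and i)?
No. The quaternion 3 - 3i - 2j - 3k has j-coefficient y = -2 and k-coefficient z = -3, not both zero, so it does not lie in the complex subalgebra spanned by 1 and i.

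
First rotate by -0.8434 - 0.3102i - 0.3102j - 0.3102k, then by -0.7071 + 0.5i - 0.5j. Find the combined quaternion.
0.5964 - 0.0473i + 0.7961j - 0.0909k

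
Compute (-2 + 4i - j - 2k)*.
-2 - 4i + j + 2k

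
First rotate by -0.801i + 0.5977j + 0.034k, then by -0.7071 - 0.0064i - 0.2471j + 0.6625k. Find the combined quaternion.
0.12 + 0.162i - 0.9531j - 0.2258k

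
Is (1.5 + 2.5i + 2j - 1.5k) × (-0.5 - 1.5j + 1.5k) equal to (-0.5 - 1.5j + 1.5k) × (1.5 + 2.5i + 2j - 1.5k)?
No: pq = 4.5 - 0.5i - 7j - 0.75k ≠ 4.5 - 2i + 0.5j + 6.75k = qp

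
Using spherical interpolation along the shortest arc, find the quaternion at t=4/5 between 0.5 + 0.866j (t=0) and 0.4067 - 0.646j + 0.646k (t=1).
-0.23 + 0.7899j - 0.5684k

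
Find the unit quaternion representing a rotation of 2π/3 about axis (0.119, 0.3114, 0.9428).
0.5 + 0.1031i + 0.2697j + 0.8165k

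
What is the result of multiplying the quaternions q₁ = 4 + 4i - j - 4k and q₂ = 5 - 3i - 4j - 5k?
8 - 3i + 11j - 59k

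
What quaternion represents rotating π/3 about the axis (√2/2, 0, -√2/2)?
0.866 + 0.3536i - 0.3536k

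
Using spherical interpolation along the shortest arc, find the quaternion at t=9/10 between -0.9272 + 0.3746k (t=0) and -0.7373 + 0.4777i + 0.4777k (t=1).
-0.7668 + 0.4338i + 0.4731k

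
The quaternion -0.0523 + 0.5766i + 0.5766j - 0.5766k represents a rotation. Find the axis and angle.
axis = (√3/3, √3/3, -√3/3), θ = 186°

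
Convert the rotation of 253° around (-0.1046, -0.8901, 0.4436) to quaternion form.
-0.5948 - 0.0841i - 0.7155j + 0.3566k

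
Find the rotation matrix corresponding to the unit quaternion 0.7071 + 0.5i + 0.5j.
[[0.5, 0.5, 0.7071], [0.5, 0.5, -0.7071], [-0.7071, 0.7071, 0]]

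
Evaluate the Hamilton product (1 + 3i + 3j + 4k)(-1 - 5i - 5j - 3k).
41 + 3i - 19j - 7k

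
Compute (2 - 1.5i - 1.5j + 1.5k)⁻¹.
0.186 + 0.1395i + 0.1395j - 0.1395k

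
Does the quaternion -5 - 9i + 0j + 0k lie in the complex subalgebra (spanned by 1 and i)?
Yes. The quaternion -5 - 9i has j- and k-coefficients y = z = 0, so it lies in the complex subalgebra spanned by 1 and i.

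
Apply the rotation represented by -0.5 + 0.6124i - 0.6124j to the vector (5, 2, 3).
(1.587, -1.413, -5.787)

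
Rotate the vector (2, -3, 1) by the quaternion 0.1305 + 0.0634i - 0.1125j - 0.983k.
(-2.797, 2.485, 0.063)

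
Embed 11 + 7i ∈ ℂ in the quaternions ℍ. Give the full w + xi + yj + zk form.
11 + 7i + 0j + 0k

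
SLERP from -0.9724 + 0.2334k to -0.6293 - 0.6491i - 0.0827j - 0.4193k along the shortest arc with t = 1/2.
-0.9204 - 0.373i - 0.0475j - 0.1068k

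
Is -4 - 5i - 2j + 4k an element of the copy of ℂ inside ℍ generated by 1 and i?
No. The quaternion -4 - 5i - 2j + 4k has j-coefficient y = -2 and k-coefficient z = 4, not both zero, so it does not lie in the complex subalgebra spanned by 1 and i.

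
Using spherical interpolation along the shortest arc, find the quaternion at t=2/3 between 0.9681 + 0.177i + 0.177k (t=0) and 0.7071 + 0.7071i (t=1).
0.8316 + 0.5518i + 0.0626k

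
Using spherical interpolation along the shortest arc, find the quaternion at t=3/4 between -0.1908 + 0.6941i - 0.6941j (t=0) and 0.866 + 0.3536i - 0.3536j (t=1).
0.6723 + 0.5234i - 0.5234j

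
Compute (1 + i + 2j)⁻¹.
0.1667 - 0.1667i - 0.3333j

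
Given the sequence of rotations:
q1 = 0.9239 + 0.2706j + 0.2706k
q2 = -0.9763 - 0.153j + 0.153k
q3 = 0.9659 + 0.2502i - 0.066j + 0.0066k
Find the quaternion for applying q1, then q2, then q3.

q2 · q1 = -0.902 - 0.0828i - 0.4055j - 0.1228k
q3 · q2 · q1 = -0.8765 - 0.2949i - 0.302j - 0.2315k
-0.8765 - 0.2949i - 0.302j - 0.2315k


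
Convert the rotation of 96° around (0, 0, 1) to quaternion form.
0.6691 + 0.7431k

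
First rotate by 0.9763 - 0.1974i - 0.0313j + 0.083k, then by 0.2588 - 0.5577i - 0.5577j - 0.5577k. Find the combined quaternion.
0.1714 - 0.6593i - 0.3962j - 0.6156k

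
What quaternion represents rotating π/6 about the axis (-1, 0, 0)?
0.9659 - 0.2588i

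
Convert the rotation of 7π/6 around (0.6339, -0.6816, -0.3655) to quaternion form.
-0.2588 + 0.6123i - 0.6584j - 0.353k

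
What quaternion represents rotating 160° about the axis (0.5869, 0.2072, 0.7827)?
0.1736 + 0.578i + 0.2041j + 0.7708k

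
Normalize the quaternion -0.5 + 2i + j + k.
-0.2 + 0.8i + 0.4j + 0.4k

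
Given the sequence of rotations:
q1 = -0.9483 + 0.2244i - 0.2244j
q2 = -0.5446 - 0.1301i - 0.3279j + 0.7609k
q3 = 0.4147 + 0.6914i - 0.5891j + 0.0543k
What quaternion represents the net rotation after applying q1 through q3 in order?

q2 · q1 = 0.4721 + 0.1719i + 0.6039j - 0.6188k
q3 · q2 · q1 = 0.4663 + 0.7294i + 0.4095j + 0.2878k
0.4663 + 0.7294i + 0.4095j + 0.2878k


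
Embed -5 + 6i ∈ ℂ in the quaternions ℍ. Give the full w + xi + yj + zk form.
-5 + 6i + 0j + 0k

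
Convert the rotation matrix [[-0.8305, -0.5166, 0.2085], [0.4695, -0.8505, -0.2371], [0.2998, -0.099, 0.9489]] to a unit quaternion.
0.2588 + 0.1334i - 0.0882j + 0.9526k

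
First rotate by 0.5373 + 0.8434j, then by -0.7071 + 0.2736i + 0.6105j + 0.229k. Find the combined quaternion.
-0.8948 - 0.0461i - 0.2683j + 0.3538k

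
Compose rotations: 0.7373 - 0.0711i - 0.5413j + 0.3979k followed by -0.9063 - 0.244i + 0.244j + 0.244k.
-0.6506 + 0.1137i + 0.7502j - 0.0313k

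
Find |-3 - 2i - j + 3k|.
√23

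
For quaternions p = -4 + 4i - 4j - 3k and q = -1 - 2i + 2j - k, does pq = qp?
No: pq = 17 + 14i + 6j + 7k ≠ 17 - 6i - 14j + 7k = qp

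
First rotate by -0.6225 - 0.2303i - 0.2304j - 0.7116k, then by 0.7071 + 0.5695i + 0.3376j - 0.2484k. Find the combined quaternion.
-0.408 - 0.8148i + 0.0894j - 0.402k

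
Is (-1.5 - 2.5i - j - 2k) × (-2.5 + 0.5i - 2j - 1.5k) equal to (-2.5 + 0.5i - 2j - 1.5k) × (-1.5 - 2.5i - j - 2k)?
No: pq = 3i + 0.75j + 12.75k ≠ 8i + 10.25j + 1.75k = qp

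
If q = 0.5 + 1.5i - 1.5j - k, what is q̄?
0.5 - 1.5i + 1.5j + k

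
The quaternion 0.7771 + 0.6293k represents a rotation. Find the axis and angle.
axis = (0, 0, 1), θ = 78°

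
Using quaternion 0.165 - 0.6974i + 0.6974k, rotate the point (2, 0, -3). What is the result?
(2.973, -0.23, -2.027)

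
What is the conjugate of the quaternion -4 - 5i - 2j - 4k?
-4 + 5i + 2j + 4k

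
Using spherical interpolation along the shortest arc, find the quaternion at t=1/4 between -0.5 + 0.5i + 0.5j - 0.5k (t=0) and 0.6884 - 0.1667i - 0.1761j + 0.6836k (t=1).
-0.5634 + 0.4268i + 0.4293j - 0.5622k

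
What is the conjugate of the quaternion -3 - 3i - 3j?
-3 + 3i + 3j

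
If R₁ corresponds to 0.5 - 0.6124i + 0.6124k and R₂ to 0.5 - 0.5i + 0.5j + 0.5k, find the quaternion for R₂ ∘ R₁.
-0.3624 - 0.25i + 0.25j + 0.8624k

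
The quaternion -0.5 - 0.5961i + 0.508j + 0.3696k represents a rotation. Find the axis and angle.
axis = (-0.6883, 0.5866, 0.4268), θ = 4π/3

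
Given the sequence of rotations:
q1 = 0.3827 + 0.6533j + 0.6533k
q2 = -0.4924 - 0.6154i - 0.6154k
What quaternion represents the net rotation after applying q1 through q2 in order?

q2 · q1 = 0.2136 + 0.1665i + 0.0804j - 0.9592k
0.2136 + 0.1665i + 0.0804j - 0.9592k


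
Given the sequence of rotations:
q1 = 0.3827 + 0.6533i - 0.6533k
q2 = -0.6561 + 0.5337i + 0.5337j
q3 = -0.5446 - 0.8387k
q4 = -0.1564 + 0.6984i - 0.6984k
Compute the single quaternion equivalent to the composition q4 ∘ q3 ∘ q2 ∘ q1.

q2 · q1 = -0.5998 - 0.573i + 0.5529j + 0.08k
q3 · q2 · q1 = 0.3937 + 0.7758i + 0.1795j + 0.4595k
q4 · q3 · q2 · q1 = -0.2825 + 0.279i - 0.8908j - 0.2215k
-0.2825 + 0.279i - 0.8908j - 0.2215k


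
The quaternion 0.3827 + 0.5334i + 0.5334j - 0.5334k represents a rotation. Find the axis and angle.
axis = (√3/3, √3/3, -√3/3), θ = 3π/4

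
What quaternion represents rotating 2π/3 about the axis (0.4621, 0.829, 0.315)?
0.5 + 0.4002i + 0.7179j + 0.2728k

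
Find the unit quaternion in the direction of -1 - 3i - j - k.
-0.2887 - 0.866i - 0.2887j - 0.2887k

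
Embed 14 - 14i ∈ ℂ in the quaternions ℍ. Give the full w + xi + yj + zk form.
14 - 14i + 0j + 0k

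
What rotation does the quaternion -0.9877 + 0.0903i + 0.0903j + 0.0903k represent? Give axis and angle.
axis = (√3/3, √3/3, √3/3), θ = 342°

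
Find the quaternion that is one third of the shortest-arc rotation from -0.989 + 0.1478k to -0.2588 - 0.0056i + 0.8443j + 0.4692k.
-0.8791 - 0.0024i + 0.3585j + 0.3142k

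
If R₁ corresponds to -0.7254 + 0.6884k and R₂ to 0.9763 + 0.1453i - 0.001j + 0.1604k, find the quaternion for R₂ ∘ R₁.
-0.8186 - 0.1061i - 0.0993j + 0.5557k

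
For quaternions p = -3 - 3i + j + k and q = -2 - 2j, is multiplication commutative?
No: pq = 8 + 8i + 4j + 4k ≠ 8 + 4i + 4j - 8k = qp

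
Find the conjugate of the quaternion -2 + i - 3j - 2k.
-2 - i + 3j + 2k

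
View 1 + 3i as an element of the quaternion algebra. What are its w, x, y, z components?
1 + 3i + 0j + 0k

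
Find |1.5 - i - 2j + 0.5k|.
2.739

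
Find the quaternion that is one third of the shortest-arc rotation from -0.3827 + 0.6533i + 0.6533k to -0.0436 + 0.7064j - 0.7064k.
-0.2705 + 0.4918i - 0.2852j + 0.777k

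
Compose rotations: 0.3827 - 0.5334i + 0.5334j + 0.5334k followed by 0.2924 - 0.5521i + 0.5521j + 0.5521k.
-0.7716 - 0.3673i + 0.3673j + 0.3673k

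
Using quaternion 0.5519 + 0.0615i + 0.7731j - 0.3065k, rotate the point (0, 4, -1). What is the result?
(0.918, 3.76, -1.421)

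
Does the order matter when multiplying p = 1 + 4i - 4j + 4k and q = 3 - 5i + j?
Yes: pq = 27 + 3i - 31j - 4k ≠ 27 + 11i + 9j + 28k = qp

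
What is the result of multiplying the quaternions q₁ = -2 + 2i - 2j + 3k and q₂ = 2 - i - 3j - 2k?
-2 + 19i + 3j + 2k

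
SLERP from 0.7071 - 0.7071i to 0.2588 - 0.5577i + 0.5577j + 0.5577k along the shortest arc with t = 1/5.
0.6595 - 0.729i + 0.1297j + 0.1297k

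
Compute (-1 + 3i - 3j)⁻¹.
-0.0526 - 0.1579i + 0.1579j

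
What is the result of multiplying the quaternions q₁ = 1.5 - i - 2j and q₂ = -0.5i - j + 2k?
-2.5 - 4.75i + 0.5j + 3k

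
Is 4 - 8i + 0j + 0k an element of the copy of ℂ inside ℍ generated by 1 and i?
Yes. The quaternion 4 - 8i has j- and k-coefficients y = z = 0, so it lies in the complex subalgebra spanned by 1 and i.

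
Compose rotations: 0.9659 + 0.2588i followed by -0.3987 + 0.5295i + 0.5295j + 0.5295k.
-0.5221 + 0.4083i + 0.6485j + 0.3744k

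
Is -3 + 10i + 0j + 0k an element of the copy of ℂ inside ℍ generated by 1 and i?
Yes. The quaternion -3 + 10i has j- and k-coefficients y = z = 0, so it lies in the complex subalgebra spanned by 1 and i.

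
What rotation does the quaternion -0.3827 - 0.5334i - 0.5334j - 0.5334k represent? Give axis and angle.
axis = (-√3/3, -√3/3, -√3/3), θ = 5π/4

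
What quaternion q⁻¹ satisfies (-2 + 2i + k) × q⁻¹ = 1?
-0.2222 - 0.2222i - 0.1111k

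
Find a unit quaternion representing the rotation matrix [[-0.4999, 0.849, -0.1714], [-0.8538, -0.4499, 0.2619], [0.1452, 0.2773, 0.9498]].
-0.5 - 0.0077i + 0.1583j + 0.8514k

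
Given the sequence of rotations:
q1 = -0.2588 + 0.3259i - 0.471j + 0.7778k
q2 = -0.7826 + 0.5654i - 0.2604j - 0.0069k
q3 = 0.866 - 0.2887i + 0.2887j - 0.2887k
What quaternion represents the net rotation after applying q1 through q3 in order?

q2 · q1 = -0.099 - 0.6072i - 0.006j - 0.7884k
q3 · q2 · q1 = -0.4869 - 0.7266i - 0.0861j - 0.4771k
-0.4869 - 0.7266i - 0.0861j - 0.4771k


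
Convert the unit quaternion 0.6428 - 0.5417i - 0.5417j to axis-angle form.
axis = (-√2/2, -√2/2, 0), θ = 100°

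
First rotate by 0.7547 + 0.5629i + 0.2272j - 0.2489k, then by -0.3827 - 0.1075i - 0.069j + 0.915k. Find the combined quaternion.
0.0151 - 0.4873i + 0.3493j + 0.8002k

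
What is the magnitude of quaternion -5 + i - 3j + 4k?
√51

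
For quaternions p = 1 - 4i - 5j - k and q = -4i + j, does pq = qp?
No: pq = -11 - 3i + 5j - 24k ≠ -11 - 5i - 3j + 24k = qp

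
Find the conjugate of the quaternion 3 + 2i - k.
3 - 2i + k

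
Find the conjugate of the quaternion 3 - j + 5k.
3 + j - 5k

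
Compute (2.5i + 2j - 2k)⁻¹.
-0.1754i - 0.1404j + 0.1404k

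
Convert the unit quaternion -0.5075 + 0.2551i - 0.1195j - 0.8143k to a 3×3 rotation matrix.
[[-0.3547, -0.8875, -0.2942], [0.7655, -0.4563, 0.4535], [-0.5367, -0.0643, 0.8413]]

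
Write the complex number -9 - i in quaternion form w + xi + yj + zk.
-9 - i + 0j + 0k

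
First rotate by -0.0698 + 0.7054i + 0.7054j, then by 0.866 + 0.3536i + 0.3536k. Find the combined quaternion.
-0.3099 + 0.3368i + 0.8603j + 0.2247k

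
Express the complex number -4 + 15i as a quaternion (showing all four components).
-4 + 15i + 0j + 0k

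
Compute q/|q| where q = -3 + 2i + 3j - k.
-0.6255 + 0.417i + 0.6255j - 0.2085k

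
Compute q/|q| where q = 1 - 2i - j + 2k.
0.3162 - 0.6325i - 0.3162j + 0.6325k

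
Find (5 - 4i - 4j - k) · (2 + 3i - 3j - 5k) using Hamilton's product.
5 + 24i - 46j - 3k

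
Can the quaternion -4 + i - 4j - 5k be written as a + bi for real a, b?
No. The quaternion -4 + i - 4j - 5k has j-coefficient y = -4 and k-coefficient z = -5, not both zero, so it does not lie in the complex subalgebra spanned by 1 and i.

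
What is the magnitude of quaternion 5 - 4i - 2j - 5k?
√70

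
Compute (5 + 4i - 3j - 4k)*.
5 - 4i + 3j + 4k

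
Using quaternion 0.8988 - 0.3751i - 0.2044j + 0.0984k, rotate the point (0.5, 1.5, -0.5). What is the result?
(0.634, 0.897, -1.242)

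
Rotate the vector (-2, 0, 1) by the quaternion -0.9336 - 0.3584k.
(-1.486, -1.338, 1)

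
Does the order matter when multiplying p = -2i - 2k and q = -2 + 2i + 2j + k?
Yes: pq = 6 + 8i - 2j ≠ 6 + 2j + 8k = qp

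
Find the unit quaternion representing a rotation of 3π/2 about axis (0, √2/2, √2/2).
-0.7071 + 0.5j + 0.5k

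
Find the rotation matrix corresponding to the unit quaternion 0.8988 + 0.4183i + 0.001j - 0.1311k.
[[0.9656, 0.2365, -0.1079], [-0.2348, 0.6157, -0.7522], [-0.1115, 0.7517, 0.65]]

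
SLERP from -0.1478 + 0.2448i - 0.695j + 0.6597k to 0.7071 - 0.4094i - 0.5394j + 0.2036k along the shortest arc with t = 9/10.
0.6535 - 0.3574i - 0.6052j + 0.2809k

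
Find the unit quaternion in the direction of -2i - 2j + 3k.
-0.4851i - 0.4851j + 0.7276k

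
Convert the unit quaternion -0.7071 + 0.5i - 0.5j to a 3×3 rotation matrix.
[[0.5, -0.5, 0.7071], [-0.5, 0.5, 0.7071], [-0.7071, -0.7071, 0]]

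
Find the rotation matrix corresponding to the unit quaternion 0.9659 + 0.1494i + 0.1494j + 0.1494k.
[[0.9107, -0.244, 0.3333], [0.3333, 0.9107, -0.244], [-0.244, 0.3333, 0.9107]]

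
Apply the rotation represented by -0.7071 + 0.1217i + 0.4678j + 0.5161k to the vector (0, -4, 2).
(-4.447, -0.441, -0.178)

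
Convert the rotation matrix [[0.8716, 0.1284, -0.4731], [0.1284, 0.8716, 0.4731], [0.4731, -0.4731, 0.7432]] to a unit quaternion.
0.9336 - 0.2534i - 0.2534j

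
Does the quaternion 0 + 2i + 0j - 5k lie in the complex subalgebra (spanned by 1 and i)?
No. The quaternion 2i - 5k has j-coefficient y = 0 and k-coefficient z = -5, not both zero, so it does not lie in the complex subalgebra spanned by 1 and i.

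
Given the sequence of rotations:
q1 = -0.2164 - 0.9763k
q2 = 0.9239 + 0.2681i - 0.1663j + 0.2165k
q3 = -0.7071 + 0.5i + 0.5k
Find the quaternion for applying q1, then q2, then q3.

q2 · q1 = 0.0114 + 0.1043i + 0.2977j - 0.9489k
q3 · q2 · q1 = 0.4142 - 0.2169i + 0.3161j + 0.8255k
0.4142 - 0.2169i + 0.3161j + 0.8255k


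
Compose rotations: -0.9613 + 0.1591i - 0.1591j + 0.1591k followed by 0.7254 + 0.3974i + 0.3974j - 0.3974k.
-0.6341 - 0.2666i - 0.6239j + 0.371k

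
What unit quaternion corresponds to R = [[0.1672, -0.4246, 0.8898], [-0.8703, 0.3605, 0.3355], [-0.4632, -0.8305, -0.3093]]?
0.5519 - 0.5282i + 0.6129j - 0.2019k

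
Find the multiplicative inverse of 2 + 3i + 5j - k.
0.0513 - 0.0769i - 0.1282j + 0.0256k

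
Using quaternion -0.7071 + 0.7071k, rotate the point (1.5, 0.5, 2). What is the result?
(0.5, -1.5, 2)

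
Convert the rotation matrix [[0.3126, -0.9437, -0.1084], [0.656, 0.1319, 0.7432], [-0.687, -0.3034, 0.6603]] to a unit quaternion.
0.7254 - 0.3607i + 0.1994j + 0.5513k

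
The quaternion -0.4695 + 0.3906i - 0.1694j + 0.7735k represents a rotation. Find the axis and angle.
axis = (0.4424, -0.1919, 0.8761), θ = 236°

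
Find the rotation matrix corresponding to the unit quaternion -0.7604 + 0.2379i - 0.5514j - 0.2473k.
[[0.2696, -0.6384, 0.7209], [0.1137, 0.7645, 0.6345], [-0.9562, -0.0891, 0.2787]]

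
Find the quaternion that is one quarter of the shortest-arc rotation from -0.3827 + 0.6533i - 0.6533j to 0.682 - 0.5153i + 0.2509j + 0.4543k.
-0.4824 + 0.648i - 0.5764j - 0.1229k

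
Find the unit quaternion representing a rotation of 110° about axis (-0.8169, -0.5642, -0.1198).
0.5736 - 0.6692i - 0.4622j - 0.0981k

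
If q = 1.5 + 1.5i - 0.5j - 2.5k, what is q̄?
1.5 - 1.5i + 0.5j + 2.5k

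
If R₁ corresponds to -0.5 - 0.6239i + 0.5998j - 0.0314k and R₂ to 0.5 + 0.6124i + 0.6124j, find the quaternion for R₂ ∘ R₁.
-0.2352 - 0.6374i + 0.0129j + 0.7337k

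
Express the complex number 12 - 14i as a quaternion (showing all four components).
12 - 14i + 0j + 0k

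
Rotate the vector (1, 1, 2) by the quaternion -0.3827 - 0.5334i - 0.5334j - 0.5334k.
(1.977, 1.161, 0.862)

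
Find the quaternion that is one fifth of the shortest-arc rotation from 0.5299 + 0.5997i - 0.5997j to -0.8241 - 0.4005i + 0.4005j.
0.5976 + 0.567i - 0.567j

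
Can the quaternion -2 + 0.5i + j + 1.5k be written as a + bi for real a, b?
No. The quaternion -2 + 0.5i + j + 1.5k has j-coefficient y = 1 and k-coefficient z = 1.5, not both zero, so it does not lie in the complex subalgebra spanned by 1 and i.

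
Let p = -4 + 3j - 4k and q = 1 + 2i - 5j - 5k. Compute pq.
-9 - 43i + 15j + 10k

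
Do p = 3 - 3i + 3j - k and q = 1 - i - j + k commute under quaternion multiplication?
No: pq = 4 - 4i + 4j + 8k ≠ 4 - 8i - 4j - 4k = qp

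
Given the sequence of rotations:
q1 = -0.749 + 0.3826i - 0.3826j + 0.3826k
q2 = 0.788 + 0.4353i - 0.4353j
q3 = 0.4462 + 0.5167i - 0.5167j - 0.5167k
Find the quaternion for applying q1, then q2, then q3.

q2 · q1 = -0.9233 - 0.1911i - 0.142j + 0.3015k
q3 · q2 · q1 = -0.2308 - 0.7915i + 0.3567j + 0.4395k
-0.2308 - 0.7915i + 0.3567j + 0.4395k


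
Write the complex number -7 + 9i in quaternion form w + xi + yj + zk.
-7 + 9i + 0j + 0k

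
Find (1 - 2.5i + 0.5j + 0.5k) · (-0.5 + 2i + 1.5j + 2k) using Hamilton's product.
2.75 + 3.5i + 7.25j - 3k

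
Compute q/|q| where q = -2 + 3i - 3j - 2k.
-0.3922 + 0.5883i - 0.5883j - 0.3922k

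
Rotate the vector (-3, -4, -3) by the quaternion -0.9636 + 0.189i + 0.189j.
(-1.979, -5.021, -2.207)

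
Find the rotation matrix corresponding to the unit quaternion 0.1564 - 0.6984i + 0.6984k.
[[0.0245, -0.2185, -0.9755], [0.2185, -0.9511, 0.2185], [-0.9755, -0.2185, 0.0245]]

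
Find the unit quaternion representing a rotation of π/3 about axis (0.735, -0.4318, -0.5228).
0.866 + 0.3675i - 0.2159j - 0.2614k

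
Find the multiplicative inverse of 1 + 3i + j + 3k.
0.05 - 0.15i - 0.05j - 0.15k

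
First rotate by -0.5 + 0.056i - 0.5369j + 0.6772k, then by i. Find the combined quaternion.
-0.056 - 0.5i - 0.6772j - 0.5369k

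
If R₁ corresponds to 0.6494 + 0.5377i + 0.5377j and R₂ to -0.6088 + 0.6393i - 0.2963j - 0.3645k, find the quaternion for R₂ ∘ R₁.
-0.5798 + 0.2838i - 0.7158j + 0.2664k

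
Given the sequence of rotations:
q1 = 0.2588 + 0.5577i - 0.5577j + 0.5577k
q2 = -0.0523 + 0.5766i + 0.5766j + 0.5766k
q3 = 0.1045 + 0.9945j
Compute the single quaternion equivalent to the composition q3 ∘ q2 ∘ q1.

q2 · q1 = -0.3351 + 0.7632i + 0.1784j - 0.5231k
q3 · q2 · q1 = -0.2124 - 0.4405i - 0.3146j - 0.8137k
-0.2124 - 0.4405i - 0.3146j - 0.8137k


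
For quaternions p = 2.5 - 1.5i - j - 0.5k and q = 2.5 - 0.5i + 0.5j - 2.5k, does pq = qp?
No: pq = 4.75 - 2.25i - 4.75j - 8.75k ≠ 4.75 - 7.75i + 2.25j - 6.25k = qp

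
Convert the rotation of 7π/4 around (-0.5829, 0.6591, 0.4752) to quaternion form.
-0.9239 - 0.2231i + 0.2522j + 0.1819k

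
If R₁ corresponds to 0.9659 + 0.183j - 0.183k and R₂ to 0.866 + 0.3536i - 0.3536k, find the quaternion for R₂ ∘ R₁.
0.7718 + 0.4063i + 0.2232j - 0.4353k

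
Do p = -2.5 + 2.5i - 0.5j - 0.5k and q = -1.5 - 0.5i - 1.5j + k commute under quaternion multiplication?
No: pq = 4.75 - 3.75i + 2.25j - 5.75k ≠ 4.75 - 1.25i + 6.75j + 2.25k = qp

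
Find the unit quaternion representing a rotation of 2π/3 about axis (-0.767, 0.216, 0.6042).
0.5 - 0.6642i + 0.1871j + 0.5233k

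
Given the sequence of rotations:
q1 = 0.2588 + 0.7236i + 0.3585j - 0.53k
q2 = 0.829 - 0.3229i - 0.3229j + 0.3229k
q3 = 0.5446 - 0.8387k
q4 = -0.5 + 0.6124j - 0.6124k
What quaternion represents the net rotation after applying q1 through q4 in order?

q2 · q1 = 0.7351 + 0.5717i + 0.2761j - 0.2379k
q3 · q2 · q1 = 0.2008 + 0.5429i - 0.3291j - 0.7461k
q4 · q3 · q2 · q1 = -0.3558 - 0.9299i - 0.045j - 0.0824k
-0.3558 - 0.9299i - 0.045j - 0.0824k


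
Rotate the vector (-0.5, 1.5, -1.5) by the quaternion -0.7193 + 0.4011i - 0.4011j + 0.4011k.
(-1.144, 0.601, -1.755)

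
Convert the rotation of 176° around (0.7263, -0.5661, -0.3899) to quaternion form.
0.0349 + 0.7259i - 0.5658j - 0.3897k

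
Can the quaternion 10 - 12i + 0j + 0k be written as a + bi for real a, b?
Yes. The quaternion 10 - 12i has j- and k-coefficients y = z = 0, so it lies in the complex subalgebra spanned by 1 and i.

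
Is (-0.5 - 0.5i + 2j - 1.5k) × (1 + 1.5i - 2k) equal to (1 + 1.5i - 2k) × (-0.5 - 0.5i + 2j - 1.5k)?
No: pq = -2.75 - 5.25i - 1.25j - 3.5k ≠ -2.75 + 2.75i + 5.25j + 2.5k = qp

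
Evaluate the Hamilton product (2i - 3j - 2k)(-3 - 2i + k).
6 - 9i + 11j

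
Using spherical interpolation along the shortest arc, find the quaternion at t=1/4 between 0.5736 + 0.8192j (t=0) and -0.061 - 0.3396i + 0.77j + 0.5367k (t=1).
0.4422 - 0.0977i + 0.8781j + 0.1544k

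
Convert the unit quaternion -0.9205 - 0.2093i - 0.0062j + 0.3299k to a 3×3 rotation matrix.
[[0.7823, 0.6099, -0.1267], [-0.6048, 0.6947, -0.3894], [-0.1495, 0.3812, 0.9123]]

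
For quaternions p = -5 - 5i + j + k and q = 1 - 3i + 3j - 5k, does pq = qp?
No: pq = -18 + 2i - 42j + 14k ≠ -18 + 18i + 14j + 38k = qp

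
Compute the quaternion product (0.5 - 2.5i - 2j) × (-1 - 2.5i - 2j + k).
-10.75 - 0.75i + 3.5j + 0.5k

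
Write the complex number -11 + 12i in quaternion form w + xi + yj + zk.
-11 + 12i + 0j + 0k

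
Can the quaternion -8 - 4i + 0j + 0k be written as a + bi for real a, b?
Yes. The quaternion -8 - 4i has j- and k-coefficients y = z = 0, so it lies in the complex subalgebra spanned by 1 and i.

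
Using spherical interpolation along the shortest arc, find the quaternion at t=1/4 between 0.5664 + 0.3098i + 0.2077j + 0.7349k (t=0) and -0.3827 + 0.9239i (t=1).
0.3719 + 0.6198i + 0.1879j + 0.665k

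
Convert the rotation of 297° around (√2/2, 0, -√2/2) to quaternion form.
-0.8526 + 0.3695i - 0.3695k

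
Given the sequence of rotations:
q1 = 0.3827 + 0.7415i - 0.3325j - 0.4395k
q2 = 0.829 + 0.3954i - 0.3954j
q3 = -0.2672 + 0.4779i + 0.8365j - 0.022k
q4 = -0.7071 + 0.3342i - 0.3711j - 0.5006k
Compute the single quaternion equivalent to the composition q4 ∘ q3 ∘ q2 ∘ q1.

q2 · q1 = -0.1074 + 0.9398i - 0.2532j - 0.2026k
q3 · q2 · q1 = -0.2131 - 0.4775i + 0.054j - 0.8506k
q4 · q3 · q2 · q1 = -0.0955 + 0.6091i + 0.5642j + 0.549k
-0.0955 + 0.6091i + 0.5642j + 0.549k


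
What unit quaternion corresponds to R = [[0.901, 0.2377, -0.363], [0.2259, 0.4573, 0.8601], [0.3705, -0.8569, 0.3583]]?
0.8241 - 0.5209i - 0.2225j - 0.0036k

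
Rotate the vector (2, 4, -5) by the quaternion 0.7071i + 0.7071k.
(-5, -4, 2)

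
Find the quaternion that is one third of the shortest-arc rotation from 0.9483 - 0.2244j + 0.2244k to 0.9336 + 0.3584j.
0.9874 - 0.0285j + 0.1554k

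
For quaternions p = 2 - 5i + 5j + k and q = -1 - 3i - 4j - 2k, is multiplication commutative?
No: pq = 5 - 7i - 26j + 30k ≠ 5 + 5i - 40k = qp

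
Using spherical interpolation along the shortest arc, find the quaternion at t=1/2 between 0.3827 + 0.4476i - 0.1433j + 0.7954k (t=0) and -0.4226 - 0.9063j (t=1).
0.5606 + 0.3116i + 0.5311j + 0.5537k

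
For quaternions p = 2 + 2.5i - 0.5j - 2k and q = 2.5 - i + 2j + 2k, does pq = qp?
No: pq = 12.5 + 7.25i - 0.25j + 3.5k ≠ 12.5 + 1.25i + 5.75j - 5.5k = qp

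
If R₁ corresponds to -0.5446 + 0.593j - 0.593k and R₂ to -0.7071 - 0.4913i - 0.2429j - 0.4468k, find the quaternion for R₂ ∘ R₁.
0.2642 + 0.6766i - 0.5784j + 0.3713k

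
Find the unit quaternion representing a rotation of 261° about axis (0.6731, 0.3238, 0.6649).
-0.6494 + 0.5118i + 0.2462j + 0.5056k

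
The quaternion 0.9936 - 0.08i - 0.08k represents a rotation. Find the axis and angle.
axis = (-√2/2, 0, -√2/2), θ = 13°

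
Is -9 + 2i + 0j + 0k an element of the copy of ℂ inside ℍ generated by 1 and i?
Yes. The quaternion -9 + 2i has j- and k-coefficients y = z = 0, so it lies in the complex subalgebra spanned by 1 and i.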